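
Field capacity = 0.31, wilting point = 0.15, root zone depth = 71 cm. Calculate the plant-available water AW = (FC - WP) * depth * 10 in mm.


Step 1: Available water = (FC - WP) * depth * 10
Step 2: AW = (0.31 - 0.15) * 71 * 10
Step 3: AW = 0.16 * 71 * 10
Step 4: AW = 113.6 mm

113.6


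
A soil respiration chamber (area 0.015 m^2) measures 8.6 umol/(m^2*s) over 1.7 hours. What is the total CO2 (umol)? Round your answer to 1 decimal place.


Step 1: Convert time to seconds: 1.7 hr * 3600 = 6120.0 s
Step 2: Total = flux * area * time_s
Step 3: Total = 8.6 * 0.015 * 6120.0
Step 4: Total = 789.5 umol

789.5


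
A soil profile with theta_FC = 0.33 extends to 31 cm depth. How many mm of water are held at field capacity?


Step 1: Water (mm) = theta_FC * depth (cm) * 10
Step 2: Water = 0.33 * 31 * 10
Step 3: Water = 102.3 mm

102.3


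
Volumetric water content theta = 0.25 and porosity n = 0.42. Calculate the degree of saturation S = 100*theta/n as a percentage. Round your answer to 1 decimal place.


Step 1: S = 100 * theta_v / n
Step 2: S = 100 * 0.25 / 0.42
Step 3: S = 59.5%

59.5


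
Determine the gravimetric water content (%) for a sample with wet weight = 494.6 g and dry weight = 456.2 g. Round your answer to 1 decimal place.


Step 1: Water mass = wet - dry = 494.6 - 456.2 = 38.4 g
Step 2: w = 100 * water mass / dry mass
Step 3: w = 100 * 38.4 / 456.2 = 8.4%

8.4


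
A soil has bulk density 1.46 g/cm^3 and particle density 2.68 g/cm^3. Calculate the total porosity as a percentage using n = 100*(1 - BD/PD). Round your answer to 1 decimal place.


Step 1: Formula: n = 100 * (1 - BD / PD)
Step 2: n = 100 * (1 - 1.46 / 2.68)
Step 3: n = 100 * (1 - 0.54478)
Step 4: n = 45.5%

45.5


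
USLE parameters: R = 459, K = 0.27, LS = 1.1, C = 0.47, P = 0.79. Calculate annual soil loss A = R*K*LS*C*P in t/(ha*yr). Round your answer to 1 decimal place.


Step 1: A = R * K * LS * C * P
Step 2: R * K = 459 * 0.27 = 123.93
Step 3: (R*K) * LS = 123.93 * 1.1 = 136.323
Step 4: * C * P = 136.323 * 0.47 * 0.79 = 50.6
Step 5: A = 50.6 t/(ha*yr)

50.6


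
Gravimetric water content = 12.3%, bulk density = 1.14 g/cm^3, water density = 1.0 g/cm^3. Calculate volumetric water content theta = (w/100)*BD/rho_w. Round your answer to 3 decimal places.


Step 1: theta = (w / 100) * BD / rho_w
Step 2: theta = (12.3 / 100) * 1.14 / 1.0
Step 3: theta = 0.123 * 1.14
Step 4: theta = 0.14

0.14


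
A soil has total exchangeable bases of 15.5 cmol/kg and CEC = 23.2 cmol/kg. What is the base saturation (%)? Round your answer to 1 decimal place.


Step 1: BS = 100 * (sum of bases) / CEC
Step 2: BS = 100 * 15.5 / 23.2
Step 3: BS = 66.8%

66.8


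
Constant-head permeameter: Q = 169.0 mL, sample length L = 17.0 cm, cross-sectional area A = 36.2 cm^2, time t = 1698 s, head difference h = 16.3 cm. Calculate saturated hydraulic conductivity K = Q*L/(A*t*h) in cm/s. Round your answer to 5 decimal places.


Step 1: K = Q * L / (A * t * h)
Step 2: Numerator = 169.0 * 17.0 = 2873.0
Step 3: Denominator = 36.2 * 1698 * 16.3 = 1001921.88
Step 4: K = 2873.0 / 1001921.88 = 0.00287 cm/s

0.00287


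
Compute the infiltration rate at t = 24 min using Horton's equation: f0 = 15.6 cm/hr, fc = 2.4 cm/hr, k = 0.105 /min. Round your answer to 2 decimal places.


Step 1: f = fc + (f0 - fc) * exp(-k * t)
Step 2: exp(-0.105 * 24) = 0.08046
Step 3: f = 2.4 + (15.6 - 2.4) * 0.08046
Step 4: f = 2.4 + 13.2 * 0.08046
Step 5: f = 3.46 cm/hr

3.46


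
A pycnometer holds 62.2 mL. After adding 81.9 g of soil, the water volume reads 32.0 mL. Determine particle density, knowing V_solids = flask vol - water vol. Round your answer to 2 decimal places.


Step 1: Volume of solids = flask volume - water volume with soil
Step 2: V_solids = 62.2 - 32.0 = 30.2 mL
Step 3: Particle density = mass / V_solids = 81.9 / 30.2 = 2.71 g/cm^3

2.71


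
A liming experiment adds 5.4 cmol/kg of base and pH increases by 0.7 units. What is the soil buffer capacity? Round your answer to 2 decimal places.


Step 1: BC = change in base / change in pH
Step 2: BC = 5.4 / 0.7
Step 3: BC = 7.71 cmol/(kg*pH unit)

7.71


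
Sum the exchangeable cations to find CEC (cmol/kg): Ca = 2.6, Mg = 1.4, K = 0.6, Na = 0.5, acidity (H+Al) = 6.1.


Step 1: CEC = Ca + Mg + K + Na + (H+Al)
Step 2: CEC = 2.6 + 1.4 + 0.6 + 0.5 + 6.1
Step 3: CEC = 11.2 cmol/kg

11.2


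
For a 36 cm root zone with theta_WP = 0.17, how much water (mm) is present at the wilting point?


Step 1: Water (mm) = theta_WP * depth * 10
Step 2: Water = 0.17 * 36 * 10
Step 3: Water = 61.2 mm

61.2


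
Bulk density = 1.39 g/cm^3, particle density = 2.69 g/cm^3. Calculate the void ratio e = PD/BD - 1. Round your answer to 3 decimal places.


Step 1: e = PD / BD - 1
Step 2: e = 2.69 / 1.39 - 1
Step 3: e = 1.93525 - 1
Step 4: e = 0.935

0.935


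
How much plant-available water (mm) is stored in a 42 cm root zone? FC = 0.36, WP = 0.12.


Step 1: Available water = (FC - WP) * depth * 10
Step 2: AW = (0.36 - 0.12) * 42 * 10
Step 3: AW = 0.24 * 42 * 10
Step 4: AW = 100.8 mm

100.8


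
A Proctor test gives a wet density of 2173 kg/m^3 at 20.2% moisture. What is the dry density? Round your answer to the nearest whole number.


Step 1: Dry density = wet density / (1 + w/100)
Step 2: Dry density = 2173 / (1 + 20.2/100)
Step 3: Dry density = 2173 / 1.202
Step 4: Dry density = 1808 kg/m^3

1808


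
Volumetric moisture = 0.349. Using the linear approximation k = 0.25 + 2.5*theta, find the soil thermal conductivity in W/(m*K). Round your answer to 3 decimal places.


Step 1: k = 0.25 + 2.5 * theta
Step 2: k = 0.25 + 2.5 * 0.349
Step 3: k = 0.25 + 0.873
Step 4: k = 1.123 W/(m*K)

1.123


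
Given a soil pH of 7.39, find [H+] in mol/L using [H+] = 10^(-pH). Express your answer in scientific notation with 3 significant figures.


Step 1: [H+] = 10^(-pH)
Step 2: [H+] = 10^(-7.39)
Step 3: [H+] = 4.07e-08 mol/L

4.07e-08


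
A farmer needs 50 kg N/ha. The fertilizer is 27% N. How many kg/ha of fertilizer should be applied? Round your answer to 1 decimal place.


Step 1: Fertilizer rate = target N / (N content / 100)
Step 2: Rate = 50 / (27 / 100)
Step 3: Rate = 50 / 0.27
Step 4: Rate = 185.2 kg/ha

185.2


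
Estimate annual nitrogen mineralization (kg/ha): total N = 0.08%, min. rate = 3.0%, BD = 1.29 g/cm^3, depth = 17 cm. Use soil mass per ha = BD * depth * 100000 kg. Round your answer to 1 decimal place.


Step 1: Soil mass per ha = BD * depth * 100000 = 1.29 * 17 * 100000 = 2193000 kg
Step 2: Total N pool = soil mass * N%/100 = 2193000 * 0.08/100 = 1754.4 kg/ha
Step 3: N mineralized = N pool * rate%/100 = 1754.4 * 3.0/100 = 52.6 kg/ha/yr

52.6


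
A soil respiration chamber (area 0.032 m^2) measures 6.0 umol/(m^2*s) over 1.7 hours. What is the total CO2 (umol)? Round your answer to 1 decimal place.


Step 1: Convert time to seconds: 1.7 hr * 3600 = 6120.0 s
Step 2: Total = flux * area * time_s
Step 3: Total = 6.0 * 0.032 * 6120.0
Step 4: Total = 1175.0 umol

1175.0


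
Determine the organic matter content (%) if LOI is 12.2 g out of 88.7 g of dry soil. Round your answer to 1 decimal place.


Step 1: OM% = 100 * LOI / sample mass
Step 2: OM = 100 * 12.2 / 88.7
Step 3: OM = 13.8%

13.8


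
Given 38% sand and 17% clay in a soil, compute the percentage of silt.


Step 1: sand + silt + clay = 100%
Step 2: silt = 100 - sand - clay
Step 3: silt = 100 - 38 - 17
Step 4: silt = 45%

45


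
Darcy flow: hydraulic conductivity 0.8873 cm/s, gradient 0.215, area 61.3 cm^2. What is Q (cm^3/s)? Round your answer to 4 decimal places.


Step 1: Apply Darcy's law: Q = K * i * A
Step 2: Q = 0.8873 * 0.215 * 61.3
Step 3: Q = 11.6942 cm^3/s

11.6942


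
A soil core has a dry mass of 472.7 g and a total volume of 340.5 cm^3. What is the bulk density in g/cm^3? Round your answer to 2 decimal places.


Step 1: Identify the formula: BD = dry mass / volume
Step 2: Substitute values: BD = 472.7 / 340.5
Step 3: BD = 1.39 g/cm^3

1.39


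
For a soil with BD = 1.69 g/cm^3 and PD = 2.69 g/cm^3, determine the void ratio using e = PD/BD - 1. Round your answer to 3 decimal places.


Step 1: e = PD / BD - 1
Step 2: e = 2.69 / 1.69 - 1
Step 3: e = 1.59172 - 1
Step 4: e = 0.592

0.592


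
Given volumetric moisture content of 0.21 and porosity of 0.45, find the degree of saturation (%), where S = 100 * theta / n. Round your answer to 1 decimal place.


Step 1: S = 100 * theta_v / n
Step 2: S = 100 * 0.21 / 0.45
Step 3: S = 46.7%

46.7


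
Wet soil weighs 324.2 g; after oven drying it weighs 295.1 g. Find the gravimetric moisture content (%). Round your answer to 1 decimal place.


Step 1: Water mass = wet - dry = 324.2 - 295.1 = 29.1 g
Step 2: w = 100 * water mass / dry mass
Step 3: w = 100 * 29.1 / 295.1 = 9.9%

9.9


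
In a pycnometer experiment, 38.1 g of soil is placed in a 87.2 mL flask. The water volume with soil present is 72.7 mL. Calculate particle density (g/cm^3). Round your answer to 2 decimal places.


Step 1: Volume of solids = flask volume - water volume with soil
Step 2: V_solids = 87.2 - 72.7 = 14.5 mL
Step 3: Particle density = mass / V_solids = 38.1 / 14.5 = 2.63 g/cm^3

2.63


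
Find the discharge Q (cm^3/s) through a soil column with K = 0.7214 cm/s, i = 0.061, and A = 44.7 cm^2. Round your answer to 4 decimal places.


Step 1: Apply Darcy's law: Q = K * i * A
Step 2: Q = 0.7214 * 0.061 * 44.7
Step 3: Q = 1.967 cm^3/s

1.967


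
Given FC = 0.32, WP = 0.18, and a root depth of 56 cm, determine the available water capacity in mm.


Step 1: Available water = (FC - WP) * depth * 10
Step 2: AW = (0.32 - 0.18) * 56 * 10
Step 3: AW = 0.14 * 56 * 10
Step 4: AW = 78.4 mm

78.4


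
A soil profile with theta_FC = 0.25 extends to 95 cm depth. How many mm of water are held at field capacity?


Step 1: Water (mm) = theta_FC * depth (cm) * 10
Step 2: Water = 0.25 * 95 * 10
Step 3: Water = 237.5 mm

237.5


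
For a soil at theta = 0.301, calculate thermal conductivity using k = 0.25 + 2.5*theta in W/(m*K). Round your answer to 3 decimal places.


Step 1: k = 0.25 + 2.5 * theta
Step 2: k = 0.25 + 2.5 * 0.301
Step 3: k = 0.25 + 0.753
Step 4: k = 1.003 W/(m*K)

1.003


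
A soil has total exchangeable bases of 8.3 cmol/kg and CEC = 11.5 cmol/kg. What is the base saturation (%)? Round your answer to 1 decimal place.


Step 1: BS = 100 * (sum of bases) / CEC
Step 2: BS = 100 * 8.3 / 11.5
Step 3: BS = 72.2%

72.2


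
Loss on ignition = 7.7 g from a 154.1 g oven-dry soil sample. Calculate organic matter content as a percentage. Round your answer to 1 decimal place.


Step 1: OM% = 100 * LOI / sample mass
Step 2: OM = 100 * 7.7 / 154.1
Step 3: OM = 5.0%

5.0


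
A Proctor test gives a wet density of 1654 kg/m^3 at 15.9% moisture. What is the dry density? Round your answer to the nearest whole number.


Step 1: Dry density = wet density / (1 + w/100)
Step 2: Dry density = 1654 / (1 + 15.9/100)
Step 3: Dry density = 1654 / 1.159
Step 4: Dry density = 1427 kg/m^3

1427


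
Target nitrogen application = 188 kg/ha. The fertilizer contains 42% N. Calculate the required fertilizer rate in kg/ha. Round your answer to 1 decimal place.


Step 1: Fertilizer rate = target N / (N content / 100)
Step 2: Rate = 188 / (42 / 100)
Step 3: Rate = 188 / 0.42
Step 4: Rate = 447.6 kg/ha

447.6


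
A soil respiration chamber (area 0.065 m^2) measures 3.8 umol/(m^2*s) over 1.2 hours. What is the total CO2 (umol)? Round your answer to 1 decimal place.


Step 1: Convert time to seconds: 1.2 hr * 3600 = 4320.0 s
Step 2: Total = flux * area * time_s
Step 3: Total = 3.8 * 0.065 * 4320.0
Step 4: Total = 1067.0 umol

1067.0


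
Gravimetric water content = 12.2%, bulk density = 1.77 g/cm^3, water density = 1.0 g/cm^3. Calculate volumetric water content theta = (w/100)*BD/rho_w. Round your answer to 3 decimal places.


Step 1: theta = (w / 100) * BD / rho_w
Step 2: theta = (12.2 / 100) * 1.77 / 1.0
Step 3: theta = 0.122 * 1.77
Step 4: theta = 0.216

0.216


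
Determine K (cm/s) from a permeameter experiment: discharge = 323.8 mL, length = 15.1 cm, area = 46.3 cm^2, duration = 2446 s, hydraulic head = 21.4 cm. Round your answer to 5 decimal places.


Step 1: K = Q * L / (A * t * h)
Step 2: Numerator = 323.8 * 15.1 = 4889.38
Step 3: Denominator = 46.3 * 2446 * 21.4 = 2423545.72
Step 4: K = 4889.38 / 2423545.72 = 0.00202 cm/s

0.00202


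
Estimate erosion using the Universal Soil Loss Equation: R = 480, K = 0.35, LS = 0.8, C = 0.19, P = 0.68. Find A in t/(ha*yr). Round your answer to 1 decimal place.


Step 1: A = R * K * LS * C * P
Step 2: R * K = 480 * 0.35 = 168.0
Step 3: (R*K) * LS = 168.0 * 0.8 = 134.4
Step 4: * C * P = 134.4 * 0.19 * 0.68 = 17.4
Step 5: A = 17.4 t/(ha*yr)

17.4


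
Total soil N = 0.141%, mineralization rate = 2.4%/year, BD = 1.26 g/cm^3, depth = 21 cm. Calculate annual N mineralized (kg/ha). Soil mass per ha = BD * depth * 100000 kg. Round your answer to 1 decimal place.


Step 1: Soil mass per ha = BD * depth * 100000 = 1.26 * 21 * 100000 = 2646000 kg
Step 2: Total N pool = soil mass * N%/100 = 2646000 * 0.141/100 = 3730.86 kg/ha
Step 3: N mineralized = N pool * rate%/100 = 3730.86 * 2.4/100 = 89.5 kg/ha/yr

89.5


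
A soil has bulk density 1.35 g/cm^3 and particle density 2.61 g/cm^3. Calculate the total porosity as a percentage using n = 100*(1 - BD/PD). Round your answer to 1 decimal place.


Step 1: Formula: n = 100 * (1 - BD / PD)
Step 2: n = 100 * (1 - 1.35 / 2.61)
Step 3: n = 100 * (1 - 0.51724)
Step 4: n = 48.3%

48.3


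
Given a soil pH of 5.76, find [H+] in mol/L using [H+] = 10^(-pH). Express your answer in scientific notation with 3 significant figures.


Step 1: [H+] = 10^(-pH)
Step 2: [H+] = 10^(-5.76)
Step 3: [H+] = 1.74e-06 mol/L

1.74e-06


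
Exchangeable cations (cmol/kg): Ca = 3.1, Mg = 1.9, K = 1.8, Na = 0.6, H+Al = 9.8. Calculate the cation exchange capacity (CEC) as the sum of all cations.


Step 1: CEC = Ca + Mg + K + Na + (H+Al)
Step 2: CEC = 3.1 + 1.9 + 1.8 + 0.6 + 9.8
Step 3: CEC = 17.2 cmol/kg

17.2


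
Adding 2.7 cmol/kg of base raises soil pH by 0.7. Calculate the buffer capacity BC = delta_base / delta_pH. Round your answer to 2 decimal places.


Step 1: BC = change in base / change in pH
Step 2: BC = 2.7 / 0.7
Step 3: BC = 3.86 cmol/(kg*pH unit)

3.86


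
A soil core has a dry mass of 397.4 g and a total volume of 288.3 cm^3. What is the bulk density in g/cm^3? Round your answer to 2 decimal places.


Step 1: Identify the formula: BD = dry mass / volume
Step 2: Substitute values: BD = 397.4 / 288.3
Step 3: BD = 1.38 g/cm^3

1.38


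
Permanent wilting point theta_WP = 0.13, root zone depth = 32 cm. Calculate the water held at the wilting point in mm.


Step 1: Water (mm) = theta_WP * depth * 10
Step 2: Water = 0.13 * 32 * 10
Step 3: Water = 41.6 mm

41.6


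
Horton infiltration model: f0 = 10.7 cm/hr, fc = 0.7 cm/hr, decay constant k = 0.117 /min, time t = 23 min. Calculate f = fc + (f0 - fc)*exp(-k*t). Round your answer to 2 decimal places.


Step 1: f = fc + (f0 - fc) * exp(-k * t)
Step 2: exp(-0.117 * 23) = 0.067813
Step 3: f = 0.7 + (10.7 - 0.7) * 0.067813
Step 4: f = 0.7 + 10.0 * 0.067813
Step 5: f = 1.38 cm/hr

1.38


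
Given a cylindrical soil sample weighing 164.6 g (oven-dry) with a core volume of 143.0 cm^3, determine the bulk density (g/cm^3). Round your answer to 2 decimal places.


Step 1: Identify the formula: BD = dry mass / volume
Step 2: Substitute values: BD = 164.6 / 143.0
Step 3: BD = 1.15 g/cm^3

1.15


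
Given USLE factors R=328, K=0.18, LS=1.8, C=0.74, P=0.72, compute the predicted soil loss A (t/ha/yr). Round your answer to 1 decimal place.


Step 1: A = R * K * LS * C * P
Step 2: R * K = 328 * 0.18 = 59.04
Step 3: (R*K) * LS = 59.04 * 1.8 = 106.272
Step 4: * C * P = 106.272 * 0.74 * 0.72 = 56.6
Step 5: A = 56.6 t/(ha*yr)

56.6


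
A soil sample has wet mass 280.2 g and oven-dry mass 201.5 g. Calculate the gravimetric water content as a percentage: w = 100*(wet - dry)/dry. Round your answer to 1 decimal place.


Step 1: Water mass = wet - dry = 280.2 - 201.5 = 78.7 g
Step 2: w = 100 * water mass / dry mass
Step 3: w = 100 * 78.7 / 201.5 = 39.1%

39.1


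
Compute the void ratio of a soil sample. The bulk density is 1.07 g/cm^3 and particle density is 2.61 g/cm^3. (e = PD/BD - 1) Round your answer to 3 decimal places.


Step 1: e = PD / BD - 1
Step 2: e = 2.61 / 1.07 - 1
Step 3: e = 2.43925 - 1
Step 4: e = 1.439

1.439


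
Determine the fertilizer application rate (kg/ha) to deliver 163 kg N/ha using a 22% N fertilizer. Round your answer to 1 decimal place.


Step 1: Fertilizer rate = target N / (N content / 100)
Step 2: Rate = 163 / (22 / 100)
Step 3: Rate = 163 / 0.22
Step 4: Rate = 740.9 kg/ha

740.9


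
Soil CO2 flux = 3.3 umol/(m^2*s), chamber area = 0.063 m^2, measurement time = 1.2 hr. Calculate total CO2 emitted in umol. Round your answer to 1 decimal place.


Step 1: Convert time to seconds: 1.2 hr * 3600 = 4320.0 s
Step 2: Total = flux * area * time_s
Step 3: Total = 3.3 * 0.063 * 4320.0
Step 4: Total = 898.1 umol

898.1


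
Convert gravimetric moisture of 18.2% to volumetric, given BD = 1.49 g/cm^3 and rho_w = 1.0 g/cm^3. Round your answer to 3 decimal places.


Step 1: theta = (w / 100) * BD / rho_w
Step 2: theta = (18.2 / 100) * 1.49 / 1.0
Step 3: theta = 0.182 * 1.49
Step 4: theta = 0.271

0.271


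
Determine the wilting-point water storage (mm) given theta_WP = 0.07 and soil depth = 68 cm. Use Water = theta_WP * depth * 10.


Step 1: Water (mm) = theta_WP * depth * 10
Step 2: Water = 0.07 * 68 * 10
Step 3: Water = 47.6 mm

47.6


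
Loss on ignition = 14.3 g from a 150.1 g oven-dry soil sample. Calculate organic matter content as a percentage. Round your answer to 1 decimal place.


Step 1: OM% = 100 * LOI / sample mass
Step 2: OM = 100 * 14.3 / 150.1
Step 3: OM = 9.5%

9.5


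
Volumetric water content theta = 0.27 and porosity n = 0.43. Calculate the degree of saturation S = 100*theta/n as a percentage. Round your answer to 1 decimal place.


Step 1: S = 100 * theta_v / n
Step 2: S = 100 * 0.27 / 0.43
Step 3: S = 62.8%

62.8


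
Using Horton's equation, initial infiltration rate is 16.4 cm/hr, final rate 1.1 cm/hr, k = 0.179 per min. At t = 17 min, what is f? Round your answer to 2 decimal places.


Step 1: f = fc + (f0 - fc) * exp(-k * t)
Step 2: exp(-0.179 * 17) = 0.047692
Step 3: f = 1.1 + (16.4 - 1.1) * 0.047692
Step 4: f = 1.1 + 15.3 * 0.047692
Step 5: f = 1.83 cm/hr

1.83


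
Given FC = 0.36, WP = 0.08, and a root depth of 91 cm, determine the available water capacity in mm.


Step 1: Available water = (FC - WP) * depth * 10
Step 2: AW = (0.36 - 0.08) * 91 * 10
Step 3: AW = 0.28 * 91 * 10
Step 4: AW = 254.8 mm

254.8


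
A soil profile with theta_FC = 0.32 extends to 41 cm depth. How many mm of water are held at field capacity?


Step 1: Water (mm) = theta_FC * depth (cm) * 10
Step 2: Water = 0.32 * 41 * 10
Step 3: Water = 131.2 mm

131.2


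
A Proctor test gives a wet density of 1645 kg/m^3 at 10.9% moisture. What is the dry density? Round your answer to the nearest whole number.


Step 1: Dry density = wet density / (1 + w/100)
Step 2: Dry density = 1645 / (1 + 10.9/100)
Step 3: Dry density = 1645 / 1.109
Step 4: Dry density = 1483 kg/m^3

1483


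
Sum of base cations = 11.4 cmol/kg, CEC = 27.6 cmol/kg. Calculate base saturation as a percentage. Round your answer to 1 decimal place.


Step 1: BS = 100 * (sum of bases) / CEC
Step 2: BS = 100 * 11.4 / 27.6
Step 3: BS = 41.3%

41.3


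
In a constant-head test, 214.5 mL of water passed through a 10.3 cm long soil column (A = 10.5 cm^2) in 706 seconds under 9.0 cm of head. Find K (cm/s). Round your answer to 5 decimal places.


Step 1: K = Q * L / (A * t * h)
Step 2: Numerator = 214.5 * 10.3 = 2209.35
Step 3: Denominator = 10.5 * 706 * 9.0 = 66717.0
Step 4: K = 2209.35 / 66717.0 = 0.03312 cm/s

0.03312


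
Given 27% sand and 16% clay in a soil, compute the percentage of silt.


Step 1: sand + silt + clay = 100%
Step 2: silt = 100 - sand - clay
Step 3: silt = 100 - 27 - 16
Step 4: silt = 57%

57


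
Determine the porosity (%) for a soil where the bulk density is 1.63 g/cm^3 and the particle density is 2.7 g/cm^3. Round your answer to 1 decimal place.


Step 1: Formula: n = 100 * (1 - BD / PD)
Step 2: n = 100 * (1 - 1.63 / 2.7)
Step 3: n = 100 * (1 - 0.6037)
Step 4: n = 39.6%

39.6


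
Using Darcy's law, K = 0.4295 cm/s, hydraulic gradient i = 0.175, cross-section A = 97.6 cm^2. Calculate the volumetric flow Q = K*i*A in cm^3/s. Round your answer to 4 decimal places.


Step 1: Apply Darcy's law: Q = K * i * A
Step 2: Q = 0.4295 * 0.175 * 97.6
Step 3: Q = 7.3359 cm^3/s

7.3359


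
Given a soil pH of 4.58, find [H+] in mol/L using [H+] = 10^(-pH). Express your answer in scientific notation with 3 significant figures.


Step 1: [H+] = 10^(-pH)
Step 2: [H+] = 10^(-4.58)
Step 3: [H+] = 2.63e-05 mol/L

2.63e-05


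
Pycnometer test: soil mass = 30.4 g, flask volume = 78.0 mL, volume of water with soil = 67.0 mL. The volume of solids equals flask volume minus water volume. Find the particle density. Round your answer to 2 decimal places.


Step 1: Volume of solids = flask volume - water volume with soil
Step 2: V_solids = 78.0 - 67.0 = 11.0 mL
Step 3: Particle density = mass / V_solids = 30.4 / 11.0 = 2.76 g/cm^3

2.76


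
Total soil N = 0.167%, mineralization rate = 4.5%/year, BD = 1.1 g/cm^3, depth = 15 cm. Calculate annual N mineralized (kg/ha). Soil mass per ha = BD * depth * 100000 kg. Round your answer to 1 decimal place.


Step 1: Soil mass per ha = BD * depth * 100000 = 1.1 * 15 * 100000 = 1650000 kg
Step 2: Total N pool = soil mass * N%/100 = 1650000 * 0.167/100 = 2755.5 kg/ha
Step 3: N mineralized = N pool * rate%/100 = 2755.5 * 4.5/100 = 124.0 kg/ha/yr

124.0


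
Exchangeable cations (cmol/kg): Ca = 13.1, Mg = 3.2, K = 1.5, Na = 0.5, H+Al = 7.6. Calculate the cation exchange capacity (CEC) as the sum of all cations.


Step 1: CEC = Ca + Mg + K + Na + (H+Al)
Step 2: CEC = 13.1 + 3.2 + 1.5 + 0.5 + 7.6
Step 3: CEC = 25.9 cmol/kg

25.9


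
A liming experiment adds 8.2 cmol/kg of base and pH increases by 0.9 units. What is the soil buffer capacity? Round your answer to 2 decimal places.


Step 1: BC = change in base / change in pH
Step 2: BC = 8.2 / 0.9
Step 3: BC = 9.11 cmol/(kg*pH unit)

9.11


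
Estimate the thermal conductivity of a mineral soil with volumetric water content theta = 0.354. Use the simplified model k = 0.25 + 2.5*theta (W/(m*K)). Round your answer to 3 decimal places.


Step 1: k = 0.25 + 2.5 * theta
Step 2: k = 0.25 + 2.5 * 0.354
Step 3: k = 0.25 + 0.885
Step 4: k = 1.135 W/(m*K)

1.135


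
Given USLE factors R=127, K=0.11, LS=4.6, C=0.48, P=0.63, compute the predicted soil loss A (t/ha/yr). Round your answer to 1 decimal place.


Step 1: A = R * K * LS * C * P
Step 2: R * K = 127 * 0.11 = 13.97
Step 3: (R*K) * LS = 13.97 * 4.6 = 64.262
Step 4: * C * P = 64.262 * 0.48 * 0.63 = 19.4
Step 5: A = 19.4 t/(ha*yr)

19.4


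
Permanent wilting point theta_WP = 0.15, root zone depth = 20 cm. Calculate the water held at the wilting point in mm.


Step 1: Water (mm) = theta_WP * depth * 10
Step 2: Water = 0.15 * 20 * 10
Step 3: Water = 30.0 mm

30.0


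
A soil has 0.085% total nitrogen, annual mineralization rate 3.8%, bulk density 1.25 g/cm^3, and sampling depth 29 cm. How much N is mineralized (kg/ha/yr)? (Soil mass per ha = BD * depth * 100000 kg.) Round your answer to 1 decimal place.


Step 1: Soil mass per ha = BD * depth * 100000 = 1.25 * 29 * 100000 = 3625000 kg
Step 2: Total N pool = soil mass * N%/100 = 3625000 * 0.085/100 = 3081.25 kg/ha
Step 3: N mineralized = N pool * rate%/100 = 3081.25 * 3.8/100 = 117.1 kg/ha/yr

117.1


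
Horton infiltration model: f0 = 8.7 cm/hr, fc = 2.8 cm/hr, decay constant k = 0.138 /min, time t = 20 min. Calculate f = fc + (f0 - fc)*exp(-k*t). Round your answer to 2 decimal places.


Step 1: f = fc + (f0 - fc) * exp(-k * t)
Step 2: exp(-0.138 * 20) = 0.063292
Step 3: f = 2.8 + (8.7 - 2.8) * 0.063292
Step 4: f = 2.8 + 5.9 * 0.063292
Step 5: f = 3.17 cm/hr

3.17


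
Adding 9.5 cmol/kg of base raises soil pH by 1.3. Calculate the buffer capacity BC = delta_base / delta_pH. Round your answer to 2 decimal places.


Step 1: BC = change in base / change in pH
Step 2: BC = 9.5 / 1.3
Step 3: BC = 7.31 cmol/(kg*pH unit)

7.31


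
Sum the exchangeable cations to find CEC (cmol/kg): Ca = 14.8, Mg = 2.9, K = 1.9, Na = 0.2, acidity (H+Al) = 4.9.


Step 1: CEC = Ca + Mg + K + Na + (H+Al)
Step 2: CEC = 14.8 + 2.9 + 1.9 + 0.2 + 4.9
Step 3: CEC = 24.7 cmol/kg

24.7


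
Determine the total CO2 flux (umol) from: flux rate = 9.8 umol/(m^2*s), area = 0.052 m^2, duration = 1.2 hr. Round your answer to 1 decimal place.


Step 1: Convert time to seconds: 1.2 hr * 3600 = 4320.0 s
Step 2: Total = flux * area * time_s
Step 3: Total = 9.8 * 0.052 * 4320.0
Step 4: Total = 2201.5 umol

2201.5


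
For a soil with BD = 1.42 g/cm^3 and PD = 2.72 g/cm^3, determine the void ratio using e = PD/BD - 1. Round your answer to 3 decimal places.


Step 1: e = PD / BD - 1
Step 2: e = 2.72 / 1.42 - 1
Step 3: e = 1.91549 - 1
Step 4: e = 0.915

0.915


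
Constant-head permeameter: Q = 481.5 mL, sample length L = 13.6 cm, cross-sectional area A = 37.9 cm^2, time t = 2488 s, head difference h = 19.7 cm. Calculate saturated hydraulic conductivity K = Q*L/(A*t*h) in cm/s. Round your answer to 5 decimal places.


Step 1: K = Q * L / (A * t * h)
Step 2: Numerator = 481.5 * 13.6 = 6548.4
Step 3: Denominator = 37.9 * 2488 * 19.7 = 1857615.44
Step 4: K = 6548.4 / 1857615.44 = 0.00353 cm/s

0.00353


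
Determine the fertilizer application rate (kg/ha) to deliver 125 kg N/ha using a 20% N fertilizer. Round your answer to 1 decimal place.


Step 1: Fertilizer rate = target N / (N content / 100)
Step 2: Rate = 125 / (20 / 100)
Step 3: Rate = 125 / 0.2
Step 4: Rate = 625.0 kg/ha

625.0


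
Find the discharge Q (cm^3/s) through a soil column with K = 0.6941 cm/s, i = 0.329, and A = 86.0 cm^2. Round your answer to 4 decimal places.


Step 1: Apply Darcy's law: Q = K * i * A
Step 2: Q = 0.6941 * 0.329 * 86.0
Step 3: Q = 19.6389 cm^3/s

19.6389


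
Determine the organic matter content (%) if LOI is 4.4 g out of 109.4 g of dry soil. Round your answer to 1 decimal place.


Step 1: OM% = 100 * LOI / sample mass
Step 2: OM = 100 * 4.4 / 109.4
Step 3: OM = 4.0%

4.0


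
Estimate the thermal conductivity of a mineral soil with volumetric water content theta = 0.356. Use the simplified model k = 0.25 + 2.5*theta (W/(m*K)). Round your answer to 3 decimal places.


Step 1: k = 0.25 + 2.5 * theta
Step 2: k = 0.25 + 2.5 * 0.356
Step 3: k = 0.25 + 0.89
Step 4: k = 1.14 W/(m*K)

1.14


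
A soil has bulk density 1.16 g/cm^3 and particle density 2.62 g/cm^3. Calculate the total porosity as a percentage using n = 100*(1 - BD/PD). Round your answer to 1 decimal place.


Step 1: Formula: n = 100 * (1 - BD / PD)
Step 2: n = 100 * (1 - 1.16 / 2.62)
Step 3: n = 100 * (1 - 0.44275)
Step 4: n = 55.7%

55.7


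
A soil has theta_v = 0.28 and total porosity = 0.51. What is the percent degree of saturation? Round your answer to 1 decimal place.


Step 1: S = 100 * theta_v / n
Step 2: S = 100 * 0.28 / 0.51
Step 3: S = 54.9%

54.9


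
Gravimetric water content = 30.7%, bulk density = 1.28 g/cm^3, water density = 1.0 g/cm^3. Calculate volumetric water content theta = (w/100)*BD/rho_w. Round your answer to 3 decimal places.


Step 1: theta = (w / 100) * BD / rho_w
Step 2: theta = (30.7 / 100) * 1.28 / 1.0
Step 3: theta = 0.307 * 1.28
Step 4: theta = 0.393

0.393


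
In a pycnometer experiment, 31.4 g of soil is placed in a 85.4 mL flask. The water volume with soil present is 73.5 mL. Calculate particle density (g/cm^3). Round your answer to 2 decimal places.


Step 1: Volume of solids = flask volume - water volume with soil
Step 2: V_solids = 85.4 - 73.5 = 11.9 mL
Step 3: Particle density = mass / V_solids = 31.4 / 11.9 = 2.64 g/cm^3

2.64


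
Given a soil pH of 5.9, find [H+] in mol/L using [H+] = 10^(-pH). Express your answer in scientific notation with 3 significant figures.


Step 1: [H+] = 10^(-pH)
Step 2: [H+] = 10^(-5.9)
Step 3: [H+] = 1.26e-06 mol/L

1.26e-06


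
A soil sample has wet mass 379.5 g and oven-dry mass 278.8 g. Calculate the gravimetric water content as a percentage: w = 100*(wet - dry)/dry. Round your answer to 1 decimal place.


Step 1: Water mass = wet - dry = 379.5 - 278.8 = 100.7 g
Step 2: w = 100 * water mass / dry mass
Step 3: w = 100 * 100.7 / 278.8 = 36.1%

36.1


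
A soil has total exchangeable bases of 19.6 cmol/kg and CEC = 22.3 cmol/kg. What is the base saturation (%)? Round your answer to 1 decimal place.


Step 1: BS = 100 * (sum of bases) / CEC
Step 2: BS = 100 * 19.6 / 22.3
Step 3: BS = 87.9%

87.9


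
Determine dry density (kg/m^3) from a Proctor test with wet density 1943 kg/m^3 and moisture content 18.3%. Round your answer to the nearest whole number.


Step 1: Dry density = wet density / (1 + w/100)
Step 2: Dry density = 1943 / (1 + 18.3/100)
Step 3: Dry density = 1943 / 1.183
Step 4: Dry density = 1642 kg/m^3

1642


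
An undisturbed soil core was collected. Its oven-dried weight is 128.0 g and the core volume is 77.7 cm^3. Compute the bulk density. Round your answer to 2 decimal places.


Step 1: Identify the formula: BD = dry mass / volume
Step 2: Substitute values: BD = 128.0 / 77.7
Step 3: BD = 1.65 g/cm^3

1.65


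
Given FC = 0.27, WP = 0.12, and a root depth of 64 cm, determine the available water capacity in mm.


Step 1: Available water = (FC - WP) * depth * 10
Step 2: AW = (0.27 - 0.12) * 64 * 10
Step 3: AW = 0.15 * 64 * 10
Step 4: AW = 96.0 mm

96.0


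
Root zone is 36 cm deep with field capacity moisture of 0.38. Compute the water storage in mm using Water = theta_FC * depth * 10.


Step 1: Water (mm) = theta_FC * depth (cm) * 10
Step 2: Water = 0.38 * 36 * 10
Step 3: Water = 136.8 mm

136.8


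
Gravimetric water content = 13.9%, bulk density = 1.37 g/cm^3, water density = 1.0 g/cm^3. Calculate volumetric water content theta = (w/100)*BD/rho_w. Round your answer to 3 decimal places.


Step 1: theta = (w / 100) * BD / rho_w
Step 2: theta = (13.9 / 100) * 1.37 / 1.0
Step 3: theta = 0.139 * 1.37
Step 4: theta = 0.19

0.19


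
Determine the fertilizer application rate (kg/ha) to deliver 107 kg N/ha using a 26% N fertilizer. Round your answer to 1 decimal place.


Step 1: Fertilizer rate = target N / (N content / 100)
Step 2: Rate = 107 / (26 / 100)
Step 3: Rate = 107 / 0.26
Step 4: Rate = 411.5 kg/ha

411.5


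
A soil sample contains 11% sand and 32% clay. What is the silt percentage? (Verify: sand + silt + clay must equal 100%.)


Step 1: sand + silt + clay = 100%
Step 2: silt = 100 - sand - clay
Step 3: silt = 100 - 11 - 32
Step 4: silt = 57%

57


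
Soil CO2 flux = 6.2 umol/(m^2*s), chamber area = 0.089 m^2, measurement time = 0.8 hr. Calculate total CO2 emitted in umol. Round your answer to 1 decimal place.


Step 1: Convert time to seconds: 0.8 hr * 3600 = 2880.0 s
Step 2: Total = flux * area * time_s
Step 3: Total = 6.2 * 0.089 * 2880.0
Step 4: Total = 1589.2 umol

1589.2


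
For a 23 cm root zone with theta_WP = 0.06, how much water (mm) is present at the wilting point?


Step 1: Water (mm) = theta_WP * depth * 10
Step 2: Water = 0.06 * 23 * 10
Step 3: Water = 13.8 mm

13.8


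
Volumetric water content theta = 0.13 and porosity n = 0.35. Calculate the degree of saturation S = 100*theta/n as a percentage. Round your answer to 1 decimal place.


Step 1: S = 100 * theta_v / n
Step 2: S = 100 * 0.13 / 0.35
Step 3: S = 37.1%

37.1


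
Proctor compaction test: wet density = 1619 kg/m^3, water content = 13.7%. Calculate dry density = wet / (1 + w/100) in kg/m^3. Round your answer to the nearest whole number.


Step 1: Dry density = wet density / (1 + w/100)
Step 2: Dry density = 1619 / (1 + 13.7/100)
Step 3: Dry density = 1619 / 1.137
Step 4: Dry density = 1424 kg/m^3

1424


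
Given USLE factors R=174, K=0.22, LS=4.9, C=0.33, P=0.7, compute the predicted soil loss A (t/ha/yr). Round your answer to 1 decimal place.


Step 1: A = R * K * LS * C * P
Step 2: R * K = 174 * 0.22 = 38.28
Step 3: (R*K) * LS = 38.28 * 4.9 = 187.572
Step 4: * C * P = 187.572 * 0.33 * 0.7 = 43.3
Step 5: A = 43.3 t/(ha*yr)

43.3


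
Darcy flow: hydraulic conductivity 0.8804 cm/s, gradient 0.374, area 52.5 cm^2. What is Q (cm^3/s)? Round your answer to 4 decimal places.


Step 1: Apply Darcy's law: Q = K * i * A
Step 2: Q = 0.8804 * 0.374 * 52.5
Step 3: Q = 17.2867 cm^3/s

17.2867


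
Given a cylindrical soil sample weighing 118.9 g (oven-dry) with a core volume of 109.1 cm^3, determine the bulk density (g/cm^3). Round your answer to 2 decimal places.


Step 1: Identify the formula: BD = dry mass / volume
Step 2: Substitute values: BD = 118.9 / 109.1
Step 3: BD = 1.09 g/cm^3

1.09


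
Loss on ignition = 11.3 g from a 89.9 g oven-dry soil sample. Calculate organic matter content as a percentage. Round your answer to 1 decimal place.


Step 1: OM% = 100 * LOI / sample mass
Step 2: OM = 100 * 11.3 / 89.9
Step 3: OM = 12.6%

12.6


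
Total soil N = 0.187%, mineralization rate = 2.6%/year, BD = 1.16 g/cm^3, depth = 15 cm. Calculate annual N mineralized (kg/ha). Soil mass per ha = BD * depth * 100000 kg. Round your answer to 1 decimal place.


Step 1: Soil mass per ha = BD * depth * 100000 = 1.16 * 15 * 100000 = 1740000 kg
Step 2: Total N pool = soil mass * N%/100 = 1740000 * 0.187/100 = 3253.8 kg/ha
Step 3: N mineralized = N pool * rate%/100 = 3253.8 * 2.6/100 = 84.6 kg/ha/yr

84.6


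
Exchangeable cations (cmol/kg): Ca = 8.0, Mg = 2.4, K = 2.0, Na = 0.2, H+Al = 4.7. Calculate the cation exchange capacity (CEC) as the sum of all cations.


Step 1: CEC = Ca + Mg + K + Na + (H+Al)
Step 2: CEC = 8.0 + 2.4 + 2.0 + 0.2 + 4.7
Step 3: CEC = 17.3 cmol/kg

17.3


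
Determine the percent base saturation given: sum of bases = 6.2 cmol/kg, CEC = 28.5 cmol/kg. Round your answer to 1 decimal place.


Step 1: BS = 100 * (sum of bases) / CEC
Step 2: BS = 100 * 6.2 / 28.5
Step 3: BS = 21.8%

21.8


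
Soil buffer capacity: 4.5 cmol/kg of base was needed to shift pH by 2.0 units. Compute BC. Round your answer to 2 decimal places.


Step 1: BC = change in base / change in pH
Step 2: BC = 4.5 / 2.0
Step 3: BC = 2.25 cmol/(kg*pH unit)

2.25


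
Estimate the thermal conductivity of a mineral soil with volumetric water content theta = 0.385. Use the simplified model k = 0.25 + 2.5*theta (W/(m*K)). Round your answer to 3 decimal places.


Step 1: k = 0.25 + 2.5 * theta
Step 2: k = 0.25 + 2.5 * 0.385
Step 3: k = 0.25 + 0.963
Step 4: k = 1.213 W/(m*K)

1.213


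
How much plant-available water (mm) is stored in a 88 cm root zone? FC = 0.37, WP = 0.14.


Step 1: Available water = (FC - WP) * depth * 10
Step 2: AW = (0.37 - 0.14) * 88 * 10
Step 3: AW = 0.23 * 88 * 10
Step 4: AW = 202.4 mm

202.4


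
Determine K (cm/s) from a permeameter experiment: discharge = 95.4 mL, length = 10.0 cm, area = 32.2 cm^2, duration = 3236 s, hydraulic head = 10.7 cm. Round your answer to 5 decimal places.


Step 1: K = Q * L / (A * t * h)
Step 2: Numerator = 95.4 * 10.0 = 954.0
Step 3: Denominator = 32.2 * 3236 * 10.7 = 1114931.44
Step 4: K = 954.0 / 1114931.44 = 0.00086 cm/s

0.00086


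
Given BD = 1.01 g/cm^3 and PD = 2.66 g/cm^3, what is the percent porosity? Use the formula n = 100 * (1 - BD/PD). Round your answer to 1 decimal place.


Step 1: Formula: n = 100 * (1 - BD / PD)
Step 2: n = 100 * (1 - 1.01 / 2.66)
Step 3: n = 100 * (1 - 0.3797)
Step 4: n = 62.0%

62.0


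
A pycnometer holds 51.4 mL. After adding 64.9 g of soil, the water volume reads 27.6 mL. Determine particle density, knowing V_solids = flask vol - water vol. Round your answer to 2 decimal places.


Step 1: Volume of solids = flask volume - water volume with soil
Step 2: V_solids = 51.4 - 27.6 = 23.8 mL
Step 3: Particle density = mass / V_solids = 64.9 / 23.8 = 2.73 g/cm^3

2.73


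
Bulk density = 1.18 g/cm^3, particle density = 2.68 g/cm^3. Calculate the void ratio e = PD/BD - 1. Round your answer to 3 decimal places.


Step 1: e = PD / BD - 1
Step 2: e = 2.68 / 1.18 - 1
Step 3: e = 2.27119 - 1
Step 4: e = 1.271

1.271


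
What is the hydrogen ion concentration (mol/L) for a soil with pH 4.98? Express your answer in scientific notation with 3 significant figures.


Step 1: [H+] = 10^(-pH)
Step 2: [H+] = 10^(-4.98)
Step 3: [H+] = 1.05e-05 mol/L

1.05e-05


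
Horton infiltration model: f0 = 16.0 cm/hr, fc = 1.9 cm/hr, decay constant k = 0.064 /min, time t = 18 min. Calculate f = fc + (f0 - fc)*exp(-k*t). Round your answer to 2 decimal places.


Step 1: f = fc + (f0 - fc) * exp(-k * t)
Step 2: exp(-0.064 * 18) = 0.316004
Step 3: f = 1.9 + (16.0 - 1.9) * 0.316004
Step 4: f = 1.9 + 14.1 * 0.316004
Step 5: f = 6.36 cm/hr

6.36


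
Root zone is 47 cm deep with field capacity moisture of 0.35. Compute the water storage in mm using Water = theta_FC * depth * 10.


Step 1: Water (mm) = theta_FC * depth (cm) * 10
Step 2: Water = 0.35 * 47 * 10
Step 3: Water = 164.5 mm

164.5


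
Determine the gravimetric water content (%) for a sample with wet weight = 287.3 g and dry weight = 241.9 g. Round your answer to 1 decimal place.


Step 1: Water mass = wet - dry = 287.3 - 241.9 = 45.4 g
Step 2: w = 100 * water mass / dry mass
Step 3: w = 100 * 45.4 / 241.9 = 18.8%

18.8


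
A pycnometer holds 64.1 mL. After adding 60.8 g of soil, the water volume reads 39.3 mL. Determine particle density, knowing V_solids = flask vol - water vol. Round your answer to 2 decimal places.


Step 1: Volume of solids = flask volume - water volume with soil
Step 2: V_solids = 64.1 - 39.3 = 24.8 mL
Step 3: Particle density = mass / V_solids = 60.8 / 24.8 = 2.45 g/cm^3

2.45


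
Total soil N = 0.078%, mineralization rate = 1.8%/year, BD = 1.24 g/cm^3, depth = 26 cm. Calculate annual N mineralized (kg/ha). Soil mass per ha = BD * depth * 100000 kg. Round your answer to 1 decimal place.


Step 1: Soil mass per ha = BD * depth * 100000 = 1.24 * 26 * 100000 = 3224000 kg
Step 2: Total N pool = soil mass * N%/100 = 3224000 * 0.078/100 = 2514.72 kg/ha
Step 3: N mineralized = N pool * rate%/100 = 2514.72 * 1.8/100 = 45.3 kg/ha/yr

45.3


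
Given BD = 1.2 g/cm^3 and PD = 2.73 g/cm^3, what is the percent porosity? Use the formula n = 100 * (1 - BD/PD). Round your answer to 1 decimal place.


Step 1: Formula: n = 100 * (1 - BD / PD)
Step 2: n = 100 * (1 - 1.2 / 2.73)
Step 3: n = 100 * (1 - 0.43956)
Step 4: n = 56.0%

56.0


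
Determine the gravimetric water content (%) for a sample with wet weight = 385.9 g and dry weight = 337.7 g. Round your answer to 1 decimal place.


Step 1: Water mass = wet - dry = 385.9 - 337.7 = 48.2 g
Step 2: w = 100 * water mass / dry mass
Step 3: w = 100 * 48.2 / 337.7 = 14.3%

14.3


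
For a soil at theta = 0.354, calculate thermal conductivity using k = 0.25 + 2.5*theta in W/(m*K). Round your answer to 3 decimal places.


Step 1: k = 0.25 + 2.5 * theta
Step 2: k = 0.25 + 2.5 * 0.354
Step 3: k = 0.25 + 0.885
Step 4: k = 1.135 W/(m*K)

1.135


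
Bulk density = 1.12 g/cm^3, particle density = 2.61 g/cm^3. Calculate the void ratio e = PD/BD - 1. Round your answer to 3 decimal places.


Step 1: e = PD / BD - 1
Step 2: e = 2.61 / 1.12 - 1
Step 3: e = 2.33036 - 1
Step 4: e = 1.33

1.33


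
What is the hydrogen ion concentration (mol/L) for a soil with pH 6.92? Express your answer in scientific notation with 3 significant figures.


Step 1: [H+] = 10^(-pH)
Step 2: [H+] = 10^(-6.92)
Step 3: [H+] = 1.20e-07 mol/L

1.20e-07
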